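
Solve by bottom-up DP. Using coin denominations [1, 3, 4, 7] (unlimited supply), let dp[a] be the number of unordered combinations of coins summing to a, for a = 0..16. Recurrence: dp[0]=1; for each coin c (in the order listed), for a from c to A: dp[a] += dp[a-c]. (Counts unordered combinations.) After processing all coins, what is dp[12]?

14

after  coin     0     1     2     3     4     5     6     7     8     9    10    11    12    13    14    15    16
          1     1     1     1     1     1     1     1     1     1     1     1     1     1     1     1     1     1
          3     1     1     1     2     2     2     3     3     3     4     4     4     5     5     5     6     6
          4     1     1     1     2     3     3     4     5     6     7     8     9    11    12    13    15    17
          7     1     1     1     2     3     3     4     6     7     8    10    12    14    16    19    22    25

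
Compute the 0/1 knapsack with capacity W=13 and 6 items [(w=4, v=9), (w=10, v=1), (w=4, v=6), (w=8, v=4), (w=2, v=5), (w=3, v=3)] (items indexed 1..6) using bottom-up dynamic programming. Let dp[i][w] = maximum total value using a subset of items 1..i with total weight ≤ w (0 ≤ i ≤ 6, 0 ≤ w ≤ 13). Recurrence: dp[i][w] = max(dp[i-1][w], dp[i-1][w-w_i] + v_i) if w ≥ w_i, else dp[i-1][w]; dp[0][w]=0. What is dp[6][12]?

i\w   0   1   2   3   4   5   6   7   8   9  10  11  12  13
  0   0   0   0   0   0   0   0   0   0   0   0   0   0   0
  1   0   0   0   0   9   9   9   9   9   9   9   9   9   9
  2   0   0   0   0   9   9   9   9   9   9   9   9   9   9
  3   0   0   0   0   9   9   9   9  15  15  15  15  15  15
  4   0   0   0   0   9   9   9   9  15  15  15  15  15  15
  5   0   0   5   5   9   9  14  14  15  15  20  20  20  20
  6   0   0   5   5   9   9  14  14  15  17  20  20  20  23

20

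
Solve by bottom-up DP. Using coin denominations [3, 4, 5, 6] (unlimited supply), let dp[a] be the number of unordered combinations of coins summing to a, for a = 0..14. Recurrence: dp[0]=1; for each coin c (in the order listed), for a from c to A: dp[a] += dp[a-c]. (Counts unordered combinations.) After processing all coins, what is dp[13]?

after  coin     0     1     2     3     4     5     6     7     8     9    10    11    12    13    14
          3     1     0     0     1     0     0     1     0     0     1     0     0     1     0     0
          4     1     0     0     1     1     0     1     1     1     1     1     1     2     1     1
          5     1     0     0     1     1     1     1     1     2     2     2     2     3     3     3
          6     1     0     0     1     1     1     2     1     2     3     3     3     5     4     5

4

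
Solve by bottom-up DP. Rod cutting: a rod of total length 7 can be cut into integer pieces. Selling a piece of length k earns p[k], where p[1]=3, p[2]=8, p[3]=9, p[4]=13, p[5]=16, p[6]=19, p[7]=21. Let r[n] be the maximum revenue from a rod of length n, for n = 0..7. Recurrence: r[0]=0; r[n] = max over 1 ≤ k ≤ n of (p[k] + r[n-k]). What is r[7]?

   n    0    1    2    3    4    5    6    7
r[n]    0    3    8   11   16   19   24   27

27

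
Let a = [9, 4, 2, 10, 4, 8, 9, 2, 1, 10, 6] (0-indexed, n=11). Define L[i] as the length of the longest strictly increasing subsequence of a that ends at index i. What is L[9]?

5

   i    0    1    2    3    4    5    6    7    8    9   10
a[i]    9    4    2   10    4    8    9    2    1   10    6
L[i]    1    1    1    2    2    3    4    1    1    5    3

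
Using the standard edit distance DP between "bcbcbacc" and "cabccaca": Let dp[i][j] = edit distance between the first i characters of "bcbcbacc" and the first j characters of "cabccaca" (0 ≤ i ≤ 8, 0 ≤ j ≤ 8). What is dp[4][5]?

3

   ''  c  a  b  c  c  a  c  a
''  0  1  2  3  4  5  6  7  8
 b  1  1  2  2  3  4  5  6  7
 c  2  1  2  3  2  3  4  5  6
 b  3  2  2  2  3  3  4  5  6
 c  4  3  3  3  2  3  4  4  5
 b  5  4  4  3  3  3  4  5  5
 a  6  5  4  4  4  4  3  4  5
 c  7  6  5  5  4  4  4  3  4
 c  8  7  6  6  5  4  5  4  4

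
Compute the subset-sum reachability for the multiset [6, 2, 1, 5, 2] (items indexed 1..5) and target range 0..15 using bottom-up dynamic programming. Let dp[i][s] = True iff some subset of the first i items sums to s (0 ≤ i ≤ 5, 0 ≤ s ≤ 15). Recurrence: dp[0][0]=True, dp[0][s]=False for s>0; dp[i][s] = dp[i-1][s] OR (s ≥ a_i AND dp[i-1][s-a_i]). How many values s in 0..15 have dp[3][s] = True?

8

i\s   0   1   2   3   4   5   6   7   8   9  10  11  12  13  14  15
  0   T   F   F   F   F   F   F   F   F   F   F   F   F   F   F   F
  1   T   F   F   F   F   F   T   F   F   F   F   F   F   F   F   F
  2   T   F   T   F   F   F   T   F   T   F   F   F   F   F   F   F
  3   T   T   T   T   F   F   T   T   T   T   F   F   F   F   F   F
  4   T   T   T   T   F   T   T   T   T   T   F   T   T   T   T   F
  5   T   T   T   T   T   T   T   T   T   T   T   T   T   T   T   T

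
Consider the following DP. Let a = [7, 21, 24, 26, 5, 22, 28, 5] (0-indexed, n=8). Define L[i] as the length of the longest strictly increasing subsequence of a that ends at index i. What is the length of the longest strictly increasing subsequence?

   i    0    1    2    3    4    5    6    7
a[i]    7   21   24   26    5   22   28    5
L[i]    1    2    3    4    1    3    5    1

5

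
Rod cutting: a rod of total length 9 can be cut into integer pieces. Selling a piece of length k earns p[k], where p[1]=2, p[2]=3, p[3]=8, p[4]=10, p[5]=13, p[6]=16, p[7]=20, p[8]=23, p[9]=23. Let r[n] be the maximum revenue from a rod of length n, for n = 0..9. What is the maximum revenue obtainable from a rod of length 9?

25

   n    0    1    2    3    4    5    6    7    8    9
r[n]    0    2    4    8   10   13   16   20   23   25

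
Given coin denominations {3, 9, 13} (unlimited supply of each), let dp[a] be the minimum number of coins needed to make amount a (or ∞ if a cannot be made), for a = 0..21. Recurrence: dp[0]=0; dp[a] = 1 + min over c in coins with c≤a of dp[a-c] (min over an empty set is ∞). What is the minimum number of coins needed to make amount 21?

 a  0  1  2  3  4  5  6  7  8  9 10 11 12 13 14 15 16 17 18 19 20 21
dp  0  -  -  1  -  -  2  -  -  1  -  -  2  1  -  3  2  -  2  3  -  3
(- denotes ∞ / unreachable)

3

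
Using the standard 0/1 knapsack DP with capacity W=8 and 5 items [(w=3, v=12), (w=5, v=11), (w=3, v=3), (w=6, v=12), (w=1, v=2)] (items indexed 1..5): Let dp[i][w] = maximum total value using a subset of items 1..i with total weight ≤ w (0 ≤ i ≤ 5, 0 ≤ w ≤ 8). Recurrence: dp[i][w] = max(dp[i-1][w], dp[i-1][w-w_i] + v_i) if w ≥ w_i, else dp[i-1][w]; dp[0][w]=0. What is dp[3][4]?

i\w   0   1   2   3   4   5   6   7   8
  0   0   0   0   0   0   0   0   0   0
  1   0   0   0  12  12  12  12  12  12
  2   0   0   0  12  12  12  12  12  23
  3   0   0   0  12  12  12  15  15  23
  4   0   0   0  12  12  12  15  15  23
  5   0   2   2  12  14  14  15  17  23

12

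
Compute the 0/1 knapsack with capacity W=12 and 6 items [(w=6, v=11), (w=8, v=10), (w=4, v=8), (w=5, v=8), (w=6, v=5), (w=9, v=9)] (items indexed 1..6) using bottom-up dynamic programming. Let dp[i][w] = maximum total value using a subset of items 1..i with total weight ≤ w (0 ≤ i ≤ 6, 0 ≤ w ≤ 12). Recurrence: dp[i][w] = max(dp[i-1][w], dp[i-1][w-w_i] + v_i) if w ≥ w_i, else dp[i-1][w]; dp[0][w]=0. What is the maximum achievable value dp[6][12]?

i\w   0   1   2   3   4   5   6   7   8   9  10  11  12
  0   0   0   0   0   0   0   0   0   0   0   0   0   0
  1   0   0   0   0   0   0  11  11  11  11  11  11  11
  2   0   0   0   0   0   0  11  11  11  11  11  11  11
  3   0   0   0   0   8   8  11  11  11  11  19  19  19
  4   0   0   0   0   8   8  11  11  11  16  19  19  19
  5   0   0   0   0   8   8  11  11  11  16  19  19  19
  6   0   0   0   0   8   8  11  11  11  16  19  19  19

19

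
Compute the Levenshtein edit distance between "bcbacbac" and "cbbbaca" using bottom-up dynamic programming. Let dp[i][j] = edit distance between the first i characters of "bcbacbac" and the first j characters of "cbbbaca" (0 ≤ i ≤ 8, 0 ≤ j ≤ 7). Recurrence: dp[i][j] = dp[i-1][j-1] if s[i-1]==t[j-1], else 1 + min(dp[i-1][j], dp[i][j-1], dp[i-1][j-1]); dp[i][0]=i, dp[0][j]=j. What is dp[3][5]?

3

   ''  c  b  b  b  a  c  a
''  0  1  2  3  4  5  6  7
 b  1  1  1  2  3  4  5  6
 c  2  1  2  2  3  4  4  5
 b  3  2  1  2  2  3  4  5
 a  4  3  2  2  3  2  3  4
 c  5  4  3  3  3  3  2  3
 b  6  5  4  3  3  4  3  3
 a  7  6  5  4  4  3  4  3
 c  8  7  6  5  5  4  3  4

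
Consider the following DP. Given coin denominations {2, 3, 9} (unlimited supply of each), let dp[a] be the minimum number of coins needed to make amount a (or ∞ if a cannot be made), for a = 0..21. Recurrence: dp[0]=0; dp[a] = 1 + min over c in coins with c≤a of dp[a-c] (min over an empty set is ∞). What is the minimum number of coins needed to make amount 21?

 a  0  1  2  3  4  5  6  7  8  9 10 11 12 13 14 15 16 17 18 19 20 21
dp  0  -  1  1  2  2  2  3  3  1  4  2  2  3  3  3  4  4  2  5  3  3
(- denotes ∞ / unreachable)

3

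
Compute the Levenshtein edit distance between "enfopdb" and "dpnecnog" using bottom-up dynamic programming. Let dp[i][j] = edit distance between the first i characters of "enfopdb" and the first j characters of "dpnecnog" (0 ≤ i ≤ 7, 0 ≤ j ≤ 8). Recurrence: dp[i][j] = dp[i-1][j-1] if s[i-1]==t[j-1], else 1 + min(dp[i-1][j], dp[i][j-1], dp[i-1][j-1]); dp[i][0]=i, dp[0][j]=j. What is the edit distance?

7

   ''  d  p  n  e  c  n  o  g
''  0  1  2  3  4  5  6  7  8
 e  1  1  2  3  3  4  5  6  7
 n  2  2  2  2  3  4  4  5  6
 f  3  3  3  3  3  4  5  5  6
 o  4  4  4  4  4  4  5  5  6
 p  5  5  4  5  5  5  5  6  6
 d  6  5  5  5  6  6  6  6  7
 b  7  6  6  6  6  7  7  7  7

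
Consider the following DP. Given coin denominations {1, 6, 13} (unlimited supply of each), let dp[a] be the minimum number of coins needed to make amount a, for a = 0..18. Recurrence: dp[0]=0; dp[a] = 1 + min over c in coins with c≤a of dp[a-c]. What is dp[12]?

2

 a  0  1  2  3  4  5  6  7  8  9 10 11 12 13 14 15 16 17 18
dp  0  1  2  3  4  5  1  2  3  4  5  6  2  1  2  3  4  5  3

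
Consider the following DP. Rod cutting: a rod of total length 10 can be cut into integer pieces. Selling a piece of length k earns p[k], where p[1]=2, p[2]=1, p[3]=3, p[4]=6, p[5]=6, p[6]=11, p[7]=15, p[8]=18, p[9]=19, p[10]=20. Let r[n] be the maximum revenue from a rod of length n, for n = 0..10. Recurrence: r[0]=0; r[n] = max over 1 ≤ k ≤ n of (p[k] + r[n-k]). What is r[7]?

15

   n    0    1    2    3    4    5    6    7    8    9   10
r[n]    0    2    4    6    8   10   12   15   18   20   22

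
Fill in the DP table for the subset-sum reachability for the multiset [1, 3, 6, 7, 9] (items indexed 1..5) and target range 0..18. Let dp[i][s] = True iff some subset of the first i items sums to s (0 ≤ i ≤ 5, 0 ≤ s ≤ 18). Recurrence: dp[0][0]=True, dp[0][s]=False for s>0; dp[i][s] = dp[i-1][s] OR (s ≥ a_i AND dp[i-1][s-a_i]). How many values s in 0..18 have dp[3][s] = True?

i\s   0   1   2   3   4   5   6   7   8   9  10  11  12  13  14  15  16  17  18
  0   T   F   F   F   F   F   F   F   F   F   F   F   F   F   F   F   F   F   F
  1   T   T   F   F   F   F   F   F   F   F   F   F   F   F   F   F   F   F   F
  2   T   T   F   T   T   F   F   F   F   F   F   F   F   F   F   F   F   F   F
  3   T   T   F   T   T   F   T   T   F   T   T   F   F   F   F   F   F   F   F
  4   T   T   F   T   T   F   T   T   T   T   T   T   F   T   T   F   T   T   F
  5   T   T   F   T   T   F   T   T   T   T   T   T   T   T   T   T   T   T   T

8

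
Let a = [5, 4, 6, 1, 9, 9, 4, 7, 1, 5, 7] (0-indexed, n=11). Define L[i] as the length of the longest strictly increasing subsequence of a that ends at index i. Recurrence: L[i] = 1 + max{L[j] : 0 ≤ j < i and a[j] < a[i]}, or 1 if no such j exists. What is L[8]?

1

   i    0    1    2    3    4    5    6    7    8    9   10
a[i]    5    4    6    1    9    9    4    7    1    5    7
L[i]    1    1    2    1    3    3    2    3    1    3    4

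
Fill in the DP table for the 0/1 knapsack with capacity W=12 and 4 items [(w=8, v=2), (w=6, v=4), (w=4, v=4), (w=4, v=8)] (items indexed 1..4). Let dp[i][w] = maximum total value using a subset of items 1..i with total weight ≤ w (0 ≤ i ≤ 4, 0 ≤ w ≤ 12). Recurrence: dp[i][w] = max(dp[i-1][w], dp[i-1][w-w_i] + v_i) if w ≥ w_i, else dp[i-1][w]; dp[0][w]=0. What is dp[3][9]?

i\w   0   1   2   3   4   5   6   7   8   9  10  11  12
  0   0   0   0   0   0   0   0   0   0   0   0   0   0
  1   0   0   0   0   0   0   0   0   2   2   2   2   2
  2   0   0   0   0   0   0   4   4   4   4   4   4   4
  3   0   0   0   0   4   4   4   4   4   4   8   8   8
  4   0   0   0   0   8   8   8   8  12  12  12  12  12

4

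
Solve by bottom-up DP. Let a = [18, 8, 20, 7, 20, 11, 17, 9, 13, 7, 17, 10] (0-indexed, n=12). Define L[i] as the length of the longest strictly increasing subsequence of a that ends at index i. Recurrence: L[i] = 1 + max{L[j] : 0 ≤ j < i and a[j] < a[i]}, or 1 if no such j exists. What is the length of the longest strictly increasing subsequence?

4

   i    0    1    2    3    4    5    6    7    8    9   10   11
a[i]   18    8   20    7   20   11   17    9   13    7   17   10
L[i]    1    1    2    1    2    2    3    2    3    1    4    3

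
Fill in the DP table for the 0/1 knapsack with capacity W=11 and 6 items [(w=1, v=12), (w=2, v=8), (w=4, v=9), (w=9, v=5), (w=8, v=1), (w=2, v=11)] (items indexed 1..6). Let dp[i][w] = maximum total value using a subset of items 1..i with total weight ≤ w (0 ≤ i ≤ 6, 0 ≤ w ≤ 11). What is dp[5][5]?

21

i\w   0   1   2   3   4   5   6   7   8   9  10  11
  0   0   0   0   0   0   0   0   0   0   0   0   0
  1   0  12  12  12  12  12  12  12  12  12  12  12
  2   0  12  12  20  20  20  20  20  20  20  20  20
  3   0  12  12  20  20  21  21  29  29  29  29  29
  4   0  12  12  20  20  21  21  29  29  29  29  29
  5   0  12  12  20  20  21  21  29  29  29  29  29
  6   0  12  12  23  23  31  31  32  32  40  40  40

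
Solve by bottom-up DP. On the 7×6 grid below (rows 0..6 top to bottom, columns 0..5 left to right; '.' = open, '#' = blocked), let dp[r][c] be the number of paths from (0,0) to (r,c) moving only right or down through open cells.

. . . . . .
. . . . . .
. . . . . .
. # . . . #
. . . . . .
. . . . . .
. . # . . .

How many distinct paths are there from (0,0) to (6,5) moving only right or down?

258

r\c   0   1   2   3   4   5
  0   1   1   1   1   1   1
  1   1   2   3   4   5   6
  2   1   3   6  10  15  21
  3   1   0   6  16  31   0
  4   1   1   7  23  54  54
  5   1   2   9  32  86 140
  6   1   3   0  32 118 258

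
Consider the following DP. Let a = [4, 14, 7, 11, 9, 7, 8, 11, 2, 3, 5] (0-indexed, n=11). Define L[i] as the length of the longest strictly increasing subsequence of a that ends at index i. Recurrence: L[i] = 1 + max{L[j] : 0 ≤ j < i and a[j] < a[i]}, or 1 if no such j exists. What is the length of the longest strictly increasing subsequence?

4

   i    0    1    2    3    4    5    6    7    8    9   10
a[i]    4   14    7   11    9    7    8   11    2    3    5
L[i]    1    2    2    3    3    2    3    4    1    2    3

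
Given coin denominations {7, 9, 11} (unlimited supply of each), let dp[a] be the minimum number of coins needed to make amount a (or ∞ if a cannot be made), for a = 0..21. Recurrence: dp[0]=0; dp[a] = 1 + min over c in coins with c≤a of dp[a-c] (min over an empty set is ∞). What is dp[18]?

 a  0  1  2  3  4  5  6  7  8  9 10 11 12 13 14 15 16 17 18 19 20 21
dp  0  -  -  -  -  -  -  1  -  1  -  1  -  -  2  -  2  -  2  -  2  3
(- denotes ∞ / unreachable)

2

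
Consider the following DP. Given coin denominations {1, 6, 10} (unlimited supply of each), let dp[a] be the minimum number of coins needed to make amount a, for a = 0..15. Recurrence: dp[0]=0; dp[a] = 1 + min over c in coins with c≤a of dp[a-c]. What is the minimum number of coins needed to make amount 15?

 a  0  1  2  3  4  5  6  7  8  9 10 11 12 13 14 15
dp  0  1  2  3  4  5  1  2  3  4  1  2  2  3  4  5

5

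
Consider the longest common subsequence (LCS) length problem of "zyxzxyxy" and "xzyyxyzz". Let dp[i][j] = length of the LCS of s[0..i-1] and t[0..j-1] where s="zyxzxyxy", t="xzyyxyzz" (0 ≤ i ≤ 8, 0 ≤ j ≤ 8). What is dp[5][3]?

   ''  x  z  y  y  x  y  z  z
''  0  0  0  0  0  0  0  0  0
 z  0  0  1  1  1  1  1  1  1
 y  0  0  1  2  2  2  2  2  2
 x  0  1  1  2  2  3  3  3  3
 z  0  1  2  2  2  3  3  4  4
 x  0  1  2  2  2  3  3  4  4
 y  0  1  2  3  3  3  4  4  4
 x  0  1  2  3  3  4  4  4  4
 y  0  1  2  3  4  4  5  5  5

2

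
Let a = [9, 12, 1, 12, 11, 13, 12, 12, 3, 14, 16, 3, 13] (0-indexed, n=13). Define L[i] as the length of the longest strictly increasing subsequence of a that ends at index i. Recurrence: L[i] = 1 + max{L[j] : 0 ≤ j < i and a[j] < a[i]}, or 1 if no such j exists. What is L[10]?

   i    0    1    2    3    4    5    6    7    8    9   10   11   12
a[i]    9   12    1   12   11   13   12   12    3   14   16    3   13
L[i]    1    2    1    2    2    3    3    3    2    4    5    2    4

5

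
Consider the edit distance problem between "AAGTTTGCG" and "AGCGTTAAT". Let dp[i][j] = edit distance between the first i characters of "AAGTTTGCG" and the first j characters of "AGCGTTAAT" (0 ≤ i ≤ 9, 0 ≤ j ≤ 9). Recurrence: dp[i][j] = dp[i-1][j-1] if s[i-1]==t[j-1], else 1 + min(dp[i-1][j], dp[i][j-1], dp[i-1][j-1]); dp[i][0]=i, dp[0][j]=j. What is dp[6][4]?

   ''  A  G  C  G  T  T  A  A  T
''  0  1  2  3  4  5  6  7  8  9
 A  1  0  1  2  3  4  5  6  7  8
 A  2  1  1  2  3  4  5  5  6  7
 G  3  2  1  2  2  3  4  5  6  7
 T  4  3  2  2  3  2  3  4  5  6
 T  5  4  3  3  3  3  2  3  4  5
 T  6  5  4  4  4  3  3  3  4  4
 G  7  6  5  5  4  4  4  4  4  5
 C  8  7  6  5  5  5  5  5  5  5
 G  9  8  7  6  5  6  6  6  6  6

4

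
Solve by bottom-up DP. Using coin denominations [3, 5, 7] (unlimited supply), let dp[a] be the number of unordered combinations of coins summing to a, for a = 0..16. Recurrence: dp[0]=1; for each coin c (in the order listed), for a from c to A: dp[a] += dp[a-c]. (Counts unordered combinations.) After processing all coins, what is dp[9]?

after  coin     0     1     2     3     4     5     6     7     8     9    10    11    12    13    14    15    16
          3     1     0     0     1     0     0     1     0     0     1     0     0     1     0     0     1     0
          5     1     0     0     1     0     1     1     0     1     1     1     1     1     1     1     2     1
          7     1     0     0     1     0     1     1     1     1     1     2     1     2     2     2     3     2

1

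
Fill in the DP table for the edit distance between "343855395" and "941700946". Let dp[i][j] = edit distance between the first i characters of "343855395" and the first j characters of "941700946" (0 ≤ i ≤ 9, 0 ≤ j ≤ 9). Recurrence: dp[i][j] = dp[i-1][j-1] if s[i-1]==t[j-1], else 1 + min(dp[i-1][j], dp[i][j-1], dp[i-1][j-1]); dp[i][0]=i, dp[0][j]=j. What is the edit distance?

8

   ''  9  4  1  7  0  0  9  4  6
''  0  1  2  3  4  5  6  7  8  9
 3  1  1  2  3  4  5  6  7  8  9
 4  2  2  1  2  3  4  5  6  7  8
 3  3  3  2  2  3  4  5  6  7  8
 8  4  4  3  3  3  4  5  6  7  8
 5  5  5  4  4  4  4  5  6  7  8
 5  6  6  5  5  5  5  5  6  7  8
 3  7  7  6  6  6  6  6  6  7  8
 9  8  7  7  7  7  7  7  6  7  8
 5  9  8  8  8  8  8  8  7  7  8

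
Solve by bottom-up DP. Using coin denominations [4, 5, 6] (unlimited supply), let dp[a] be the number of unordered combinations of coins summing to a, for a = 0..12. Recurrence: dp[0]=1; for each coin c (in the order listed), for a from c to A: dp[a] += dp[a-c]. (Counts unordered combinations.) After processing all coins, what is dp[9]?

1

after  coin     0     1     2     3     4     5     6     7     8     9    10    11    12
          4     1     0     0     0     1     0     0     0     1     0     0     0     1
          5     1     0     0     0     1     1     0     0     1     1     1     0     1
          6     1     0     0     0     1     1     1     0     1     1     2     1     2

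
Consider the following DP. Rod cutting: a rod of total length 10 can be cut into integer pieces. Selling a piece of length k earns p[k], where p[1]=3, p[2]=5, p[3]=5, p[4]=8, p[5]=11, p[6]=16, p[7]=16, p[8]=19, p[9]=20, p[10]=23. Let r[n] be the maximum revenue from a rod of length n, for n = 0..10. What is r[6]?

18

   n    0    1    2    3    4    5    6    7    8    9   10
r[n]    0    3    6    9   12   15   18   21   24   27   30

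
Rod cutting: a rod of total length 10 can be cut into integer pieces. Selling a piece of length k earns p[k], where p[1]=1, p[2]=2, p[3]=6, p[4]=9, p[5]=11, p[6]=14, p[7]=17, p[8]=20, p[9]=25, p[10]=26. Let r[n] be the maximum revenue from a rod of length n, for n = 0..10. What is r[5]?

   n    0    1    2    3    4    5    6    7    8    9   10
r[n]    0    1    2    6    9   11   14   17   20   25   26

11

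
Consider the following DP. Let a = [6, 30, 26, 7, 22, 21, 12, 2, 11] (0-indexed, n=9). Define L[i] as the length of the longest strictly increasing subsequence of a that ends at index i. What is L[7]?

   i    0    1    2    3    4    5    6    7    8
a[i]    6   30   26    7   22   21   12    2   11
L[i]    1    2    2    2    3    3    3    1    3

1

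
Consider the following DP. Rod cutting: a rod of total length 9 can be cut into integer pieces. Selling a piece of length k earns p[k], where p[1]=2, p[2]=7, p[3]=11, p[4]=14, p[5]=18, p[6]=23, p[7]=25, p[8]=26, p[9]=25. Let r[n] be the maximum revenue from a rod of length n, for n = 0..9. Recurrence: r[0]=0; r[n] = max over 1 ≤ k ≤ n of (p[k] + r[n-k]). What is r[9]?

34

   n    0    1    2    3    4    5    6    7    8    9
r[n]    0    2    7   11   14   18   23   25   30   34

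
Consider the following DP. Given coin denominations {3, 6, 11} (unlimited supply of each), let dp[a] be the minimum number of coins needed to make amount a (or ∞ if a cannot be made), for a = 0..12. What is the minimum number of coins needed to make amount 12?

2

 a  0  1  2  3  4  5  6  7  8  9 10 11 12
dp  0  -  -  1  -  -  1  -  -  2  -  1  2
(- denotes ∞ / unreachable)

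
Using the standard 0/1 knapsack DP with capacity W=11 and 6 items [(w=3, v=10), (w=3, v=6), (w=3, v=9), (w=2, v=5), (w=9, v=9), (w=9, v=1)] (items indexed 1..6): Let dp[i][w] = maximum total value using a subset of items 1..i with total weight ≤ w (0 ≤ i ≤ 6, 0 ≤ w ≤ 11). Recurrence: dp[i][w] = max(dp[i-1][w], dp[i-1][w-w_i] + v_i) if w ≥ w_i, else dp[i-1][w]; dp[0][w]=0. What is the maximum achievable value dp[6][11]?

30

i\w   0   1   2   3   4   5   6   7   8   9  10  11
  0   0   0   0   0   0   0   0   0   0   0   0   0
  1   0   0   0  10  10  10  10  10  10  10  10  10
  2   0   0   0  10  10  10  16  16  16  16  16  16
  3   0   0   0  10  10  10  19  19  19  25  25  25
  4   0   0   5  10  10  15  19  19  24  25  25  30
  5   0   0   5  10  10  15  19  19  24  25  25  30
  6   0   0   5  10  10  15  19  19  24  25  25  30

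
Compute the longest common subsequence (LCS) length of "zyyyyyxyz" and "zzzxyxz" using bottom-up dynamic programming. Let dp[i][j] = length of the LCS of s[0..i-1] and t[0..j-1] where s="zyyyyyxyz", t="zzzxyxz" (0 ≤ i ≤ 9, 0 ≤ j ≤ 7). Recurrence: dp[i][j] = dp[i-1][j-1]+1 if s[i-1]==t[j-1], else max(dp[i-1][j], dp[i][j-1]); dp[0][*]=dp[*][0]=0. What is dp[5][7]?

2

   ''  z  z  z  x  y  x  z
''  0  0  0  0  0  0  0  0
 z  0  1  1  1  1  1  1  1
 y  0  1  1  1  1  2  2  2
 y  0  1  1  1  1  2  2  2
 y  0  1  1  1  1  2  2  2
 y  0  1  1  1  1  2  2  2
 y  0  1  1  1  1  2  2  2
 x  0  1  1  1  2  2  3  3
 y  0  1  1  1  2  3  3  3
 z  0  1  2  2  2  3  3  4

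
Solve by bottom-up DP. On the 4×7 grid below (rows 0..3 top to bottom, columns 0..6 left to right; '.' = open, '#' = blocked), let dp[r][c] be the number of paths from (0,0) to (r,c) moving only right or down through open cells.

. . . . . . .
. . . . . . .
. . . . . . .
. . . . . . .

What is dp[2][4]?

r\c   0   1   2   3   4   5   6
  0   1   1   1   1   1   1   1
  1   1   2   3   4   5   6   7
  2   1   3   6  10  15  21  28
  3   1   4  10  20  35  56  84

15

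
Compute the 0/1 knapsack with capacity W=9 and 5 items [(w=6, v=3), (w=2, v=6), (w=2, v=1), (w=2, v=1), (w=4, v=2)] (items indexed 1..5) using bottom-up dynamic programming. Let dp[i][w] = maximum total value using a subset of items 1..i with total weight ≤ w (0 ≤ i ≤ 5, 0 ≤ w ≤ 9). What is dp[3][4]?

7

i\w   0   1   2   3   4   5   6   7   8   9
  0   0   0   0   0   0   0   0   0   0   0
  1   0   0   0   0   0   0   3   3   3   3
  2   0   0   6   6   6   6   6   6   9   9
  3   0   0   6   6   7   7   7   7   9   9
  4   0   0   6   6   7   7   8   8   9   9
  5   0   0   6   6   7   7   8   8   9   9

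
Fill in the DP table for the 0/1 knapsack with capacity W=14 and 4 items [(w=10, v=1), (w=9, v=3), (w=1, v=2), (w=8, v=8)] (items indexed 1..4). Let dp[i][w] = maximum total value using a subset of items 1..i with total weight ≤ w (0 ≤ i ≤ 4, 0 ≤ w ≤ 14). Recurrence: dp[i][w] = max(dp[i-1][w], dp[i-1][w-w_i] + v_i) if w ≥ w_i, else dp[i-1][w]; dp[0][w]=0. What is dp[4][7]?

2

i\w   0   1   2   3   4   5   6   7   8   9  10  11  12  13  14
  0   0   0   0   0   0   0   0   0   0   0   0   0   0   0   0
  1   0   0   0   0   0   0   0   0   0   0   1   1   1   1   1
  2   0   0   0   0   0   0   0   0   0   3   3   3   3   3   3
  3   0   2   2   2   2   2   2   2   2   3   5   5   5   5   5
  4   0   2   2   2   2   2   2   2   8  10  10  10  10  10  10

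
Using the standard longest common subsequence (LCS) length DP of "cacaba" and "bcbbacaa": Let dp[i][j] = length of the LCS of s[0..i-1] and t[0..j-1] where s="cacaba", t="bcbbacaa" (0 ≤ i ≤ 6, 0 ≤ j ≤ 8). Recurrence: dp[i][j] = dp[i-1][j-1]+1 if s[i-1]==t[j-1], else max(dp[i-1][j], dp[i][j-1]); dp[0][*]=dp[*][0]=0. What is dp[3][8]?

3

   ''  b  c  b  b  a  c  a  a
''  0  0  0  0  0  0  0  0  0
 c  0  0  1  1  1  1  1  1  1
 a  0  0  1  1  1  2  2  2  2
 c  0  0  1  1  1  2  3  3  3
 a  0  0  1  1  1  2  3  4  4
 b  0  1  1  2  2  2  3  4  4
 a  0  1  1  2  2  3  3  4  5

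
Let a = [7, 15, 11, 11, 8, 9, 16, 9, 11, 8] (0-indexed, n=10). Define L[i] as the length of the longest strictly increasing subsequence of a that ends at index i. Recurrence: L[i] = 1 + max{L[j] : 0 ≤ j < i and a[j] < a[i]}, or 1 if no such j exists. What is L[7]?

   i    0    1    2    3    4    5    6    7    8    9
a[i]    7   15   11   11    8    9   16    9   11    8
L[i]    1    2    2    2    2    3    4    3    4    2

3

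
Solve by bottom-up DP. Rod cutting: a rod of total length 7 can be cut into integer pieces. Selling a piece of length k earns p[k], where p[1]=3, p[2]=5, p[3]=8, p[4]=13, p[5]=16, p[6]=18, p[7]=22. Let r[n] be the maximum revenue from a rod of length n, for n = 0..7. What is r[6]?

   n    0    1    2    3    4    5    6    7
r[n]    0    3    6    9   13   16   19   22

19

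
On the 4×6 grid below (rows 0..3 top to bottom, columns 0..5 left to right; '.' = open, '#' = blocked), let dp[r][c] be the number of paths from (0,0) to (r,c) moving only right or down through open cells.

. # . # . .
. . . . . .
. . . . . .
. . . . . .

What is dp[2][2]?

3

r\c   0   1   2   3   4   5
  0   1   0   0   0   0   0
  1   1   1   1   1   1   1
  2   1   2   3   4   5   6
  3   1   3   6  10  15  21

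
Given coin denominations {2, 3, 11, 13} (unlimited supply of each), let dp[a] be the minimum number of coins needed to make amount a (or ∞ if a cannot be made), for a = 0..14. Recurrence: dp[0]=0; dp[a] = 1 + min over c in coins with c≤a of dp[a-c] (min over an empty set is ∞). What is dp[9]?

3

 a  0  1  2  3  4  5  6  7  8  9 10 11 12 13 14
dp  0  -  1  1  2  2  2  3  3  3  4  1  4  1  2
(- denotes ∞ / unreachable)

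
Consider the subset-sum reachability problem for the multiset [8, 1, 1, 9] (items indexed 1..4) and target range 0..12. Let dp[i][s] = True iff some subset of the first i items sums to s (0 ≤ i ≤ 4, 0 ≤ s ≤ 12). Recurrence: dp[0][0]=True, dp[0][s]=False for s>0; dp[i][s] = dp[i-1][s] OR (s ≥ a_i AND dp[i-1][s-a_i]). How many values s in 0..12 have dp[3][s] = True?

i\s   0   1   2   3   4   5   6   7   8   9  10  11  12
  0   T   F   F   F   F   F   F   F   F   F   F   F   F
  1   T   F   F   F   F   F   F   F   T   F   F   F   F
  2   T   T   F   F   F   F   F   F   T   T   F   F   F
  3   T   T   T   F   F   F   F   F   T   T   T   F   F
  4   T   T   T   F   F   F   F   F   T   T   T   T   F

6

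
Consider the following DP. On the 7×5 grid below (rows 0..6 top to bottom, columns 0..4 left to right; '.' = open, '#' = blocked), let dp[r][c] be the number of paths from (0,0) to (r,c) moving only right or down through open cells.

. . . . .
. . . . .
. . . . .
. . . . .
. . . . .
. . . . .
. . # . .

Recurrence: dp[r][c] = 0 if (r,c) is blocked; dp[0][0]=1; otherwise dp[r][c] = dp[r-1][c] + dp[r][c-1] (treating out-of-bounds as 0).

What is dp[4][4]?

r\c   0   1   2   3   4
  0   1   1   1   1   1
  1   1   2   3   4   5
  2   1   3   6  10  15
  3   1   4  10  20  35
  4   1   5  15  35  70
  5   1   6  21  56 126
  6   1   7   0  56 182

70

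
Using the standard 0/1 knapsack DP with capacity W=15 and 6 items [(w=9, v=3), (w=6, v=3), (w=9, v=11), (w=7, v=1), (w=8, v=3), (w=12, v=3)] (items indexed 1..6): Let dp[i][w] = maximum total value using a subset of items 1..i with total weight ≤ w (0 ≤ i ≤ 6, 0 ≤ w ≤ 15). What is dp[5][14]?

11

i\w   0   1   2   3   4   5   6   7   8   9  10  11  12  13  14  15
  0   0   0   0   0   0   0   0   0   0   0   0   0   0   0   0   0
  1   0   0   0   0   0   0   0   0   0   3   3   3   3   3   3   3
  2   0   0   0   0   0   0   3   3   3   3   3   3   3   3   3   6
  3   0   0   0   0   0   0   3   3   3  11  11  11  11  11  11  14
  4   0   0   0   0   0   0   3   3   3  11  11  11  11  11  11  14
  5   0   0   0   0   0   0   3   3   3  11  11  11  11  11  11  14
  6   0   0   0   0   0   0   3   3   3  11  11  11  11  11  11  14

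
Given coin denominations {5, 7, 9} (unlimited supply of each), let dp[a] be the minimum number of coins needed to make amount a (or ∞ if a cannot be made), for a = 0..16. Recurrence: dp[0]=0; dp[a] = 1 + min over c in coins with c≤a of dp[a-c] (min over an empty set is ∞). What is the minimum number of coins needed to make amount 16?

 a  0  1  2  3  4  5  6  7  8  9 10 11 12 13 14 15 16
dp  0  -  -  -  -  1  -  1  -  1  2  -  2  -  2  3  2
(- denotes ∞ / unreachable)

2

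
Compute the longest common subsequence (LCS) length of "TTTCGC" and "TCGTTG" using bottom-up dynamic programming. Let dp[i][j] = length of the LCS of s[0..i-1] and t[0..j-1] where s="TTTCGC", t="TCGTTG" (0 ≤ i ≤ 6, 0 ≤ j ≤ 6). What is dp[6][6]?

4

   ''  T  C  G  T  T  G
''  0  0  0  0  0  0  0
 T  0  1  1  1  1  1  1
 T  0  1  1  1  2  2  2
 T  0  1  1  1  2  3  3
 C  0  1  2  2  2  3  3
 G  0  1  2  3  3  3  4
 C  0  1  2  3  3  3  4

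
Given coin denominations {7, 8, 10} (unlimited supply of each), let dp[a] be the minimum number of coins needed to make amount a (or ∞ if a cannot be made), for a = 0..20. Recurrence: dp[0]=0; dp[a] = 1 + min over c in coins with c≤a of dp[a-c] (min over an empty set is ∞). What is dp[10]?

1

 a  0  1  2  3  4  5  6  7  8  9 10 11 12 13 14 15 16 17 18 19 20
dp  0  -  -  -  -  -  -  1  1  -  1  -  -  -  2  2  2  2  2  -  2
(- denotes ∞ / unreachable)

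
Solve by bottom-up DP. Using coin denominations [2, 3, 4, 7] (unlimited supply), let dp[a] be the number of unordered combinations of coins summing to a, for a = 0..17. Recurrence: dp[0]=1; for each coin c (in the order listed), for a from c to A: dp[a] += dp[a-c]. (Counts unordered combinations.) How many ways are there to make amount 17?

14

after  coin     0     1     2     3     4     5     6     7     8     9    10    11    12    13    14    15    16    17
          2     1     0     1     0     1     0     1     0     1     0     1     0     1     0     1     0     1     0
          3     1     0     1     1     1     1     2     1     2     2     2     2     3     2     3     3     3     3
          4     1     0     1     1     2     1     3     2     4     3     5     4     7     5     8     7    10     8
          7     1     0     1     1     2     1     3     3     4     4     6     6     8     8    11    11    14    14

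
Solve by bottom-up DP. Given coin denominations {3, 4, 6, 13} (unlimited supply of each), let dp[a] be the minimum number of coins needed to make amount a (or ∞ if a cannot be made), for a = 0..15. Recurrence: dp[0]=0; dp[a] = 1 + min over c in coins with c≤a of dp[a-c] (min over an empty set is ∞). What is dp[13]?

1

 a  0  1  2  3  4  5  6  7  8  9 10 11 12 13 14 15
dp  0  -  -  1  1  -  1  2  2  2  2  3  2  1  3  3
(- denotes ∞ / unreachable)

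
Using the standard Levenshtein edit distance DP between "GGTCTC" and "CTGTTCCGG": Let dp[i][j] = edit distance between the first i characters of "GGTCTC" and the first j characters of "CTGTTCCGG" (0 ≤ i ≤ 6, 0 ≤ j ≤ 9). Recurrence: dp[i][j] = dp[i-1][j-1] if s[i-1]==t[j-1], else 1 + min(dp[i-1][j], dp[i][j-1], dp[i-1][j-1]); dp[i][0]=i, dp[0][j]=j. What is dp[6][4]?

   ''  C  T  G  T  T  C  C  G  G
''  0  1  2  3  4  5  6  7  8  9
 G  1  1  2  2  3  4  5  6  7  8
 G  2  2  2  2  3  4  5  6  6  7
 T  3  3  2  3  2  3  4  5  6  7
 C  4  3  3  3  3  3  3  4  5  6
 T  5  4  3  4  3  3  4  4  5  6
 C  6  5  4  4  4  4  3  4  5  6

4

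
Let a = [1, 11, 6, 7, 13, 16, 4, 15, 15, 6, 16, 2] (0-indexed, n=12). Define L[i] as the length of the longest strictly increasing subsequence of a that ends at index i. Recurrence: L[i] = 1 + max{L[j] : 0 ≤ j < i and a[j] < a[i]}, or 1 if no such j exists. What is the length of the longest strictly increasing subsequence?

6

   i    0    1    2    3    4    5    6    7    8    9   10   11
a[i]    1   11    6    7   13   16    4   15   15    6   16    2
L[i]    1    2    2    3    4    5    2    5    5    3    6    2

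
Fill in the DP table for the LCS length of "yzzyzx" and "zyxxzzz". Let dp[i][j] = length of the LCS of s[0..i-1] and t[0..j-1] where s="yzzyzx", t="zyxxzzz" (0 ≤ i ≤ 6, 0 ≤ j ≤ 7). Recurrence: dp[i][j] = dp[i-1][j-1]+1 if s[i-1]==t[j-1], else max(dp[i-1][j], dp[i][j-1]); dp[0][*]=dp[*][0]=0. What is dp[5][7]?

   ''  z  y  x  x  z  z  z
''  0  0  0  0  0  0  0  0
 y  0  0  1  1  1  1  1  1
 z  0  1  1  1  1  2  2  2
 z  0  1  1  1  1  2  3  3
 y  0  1  2  2  2  2  3  3
 z  0  1  2  2  2  3  3  4
 x  0  1  2  3  3  3  3  4

4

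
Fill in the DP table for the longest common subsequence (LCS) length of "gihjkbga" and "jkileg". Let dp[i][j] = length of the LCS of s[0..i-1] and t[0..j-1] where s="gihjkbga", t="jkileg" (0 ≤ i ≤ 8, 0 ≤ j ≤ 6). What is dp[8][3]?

   ''  j  k  i  l  e  g
''  0  0  0  0  0  0  0
 g  0  0  0  0  0  0  1
 i  0  0  0  1  1  1  1
 h  0  0  0  1  1  1  1
 j  0  1  1  1  1  1  1
 k  0  1  2  2  2  2  2
 b  0  1  2  2  2  2  2
 g  0  1  2  2  2  2  3
 a  0  1  2  2  2  2  3

2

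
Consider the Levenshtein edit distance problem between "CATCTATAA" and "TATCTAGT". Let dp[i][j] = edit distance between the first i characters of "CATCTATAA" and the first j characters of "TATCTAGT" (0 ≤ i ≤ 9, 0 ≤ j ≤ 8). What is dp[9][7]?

4

   ''  T  A  T  C  T  A  G  T
''  0  1  2  3  4  5  6  7  8
 C  1  1  2  3  3  4  5  6  7
 A  2  2  1  2  3  4  4  5  6
 T  3  2  2  1  2  3  4  5  5
 C  4  3  3  2  1  2  3  4  5
 T  5  4  4  3  2  1  2  3  4
 A  6  5  4  4  3  2  1  2  3
 T  7  6  5  4  4  3  2  2  2
 A  8  7  6  5  5  4  3  3  3
 A  9  8  7  6  6  5  4  4  4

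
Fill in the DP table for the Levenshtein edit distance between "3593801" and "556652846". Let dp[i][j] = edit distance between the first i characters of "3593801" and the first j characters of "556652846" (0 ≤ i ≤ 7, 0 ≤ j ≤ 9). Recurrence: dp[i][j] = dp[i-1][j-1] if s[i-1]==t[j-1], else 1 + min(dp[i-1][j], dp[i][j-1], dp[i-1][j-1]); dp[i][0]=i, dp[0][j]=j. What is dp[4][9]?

8

   ''  5  5  6  6  5  2  8  4  6
''  0  1  2  3  4  5  6  7  8  9
 3  1  1  2  3  4  5  6  7  8  9
 5  2  1  1  2  3  4  5  6  7  8
 9  3  2  2  2  3  4  5  6  7  8
 3  4  3  3  3  3  4  5  6  7  8
 8  5  4  4  4  4  4  5  5  6  7
 0  6  5  5  5  5  5  5  6  6  7
 1  7  6  6  6  6  6  6  6  7  7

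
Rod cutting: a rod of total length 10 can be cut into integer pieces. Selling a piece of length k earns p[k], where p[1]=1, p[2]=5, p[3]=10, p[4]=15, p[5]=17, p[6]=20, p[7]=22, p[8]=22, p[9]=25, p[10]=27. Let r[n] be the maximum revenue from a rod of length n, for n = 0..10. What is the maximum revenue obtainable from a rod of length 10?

35

   n    0    1    2    3    4    5    6    7    8    9   10
r[n]    0    1    5   10   15   17   20   25   30   32   35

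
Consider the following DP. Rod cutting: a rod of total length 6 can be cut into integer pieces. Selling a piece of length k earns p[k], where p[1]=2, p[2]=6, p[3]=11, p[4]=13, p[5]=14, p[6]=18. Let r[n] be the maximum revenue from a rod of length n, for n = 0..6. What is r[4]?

   n    0    1    2    3    4    5    6
r[n]    0    2    6   11   13   17   22

13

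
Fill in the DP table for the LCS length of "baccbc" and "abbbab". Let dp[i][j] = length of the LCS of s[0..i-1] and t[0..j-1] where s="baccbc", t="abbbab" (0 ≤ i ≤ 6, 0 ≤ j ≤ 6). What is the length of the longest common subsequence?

   ''  a  b  b  b  a  b
''  0  0  0  0  0  0  0
 b  0  0  1  1  1  1  1
 a  0  1  1  1  1  2  2
 c  0  1  1  1  1  2  2
 c  0  1  1  1  1  2  2
 b  0  1  2  2  2  2  3
 c  0  1  2  2  2  2  3

3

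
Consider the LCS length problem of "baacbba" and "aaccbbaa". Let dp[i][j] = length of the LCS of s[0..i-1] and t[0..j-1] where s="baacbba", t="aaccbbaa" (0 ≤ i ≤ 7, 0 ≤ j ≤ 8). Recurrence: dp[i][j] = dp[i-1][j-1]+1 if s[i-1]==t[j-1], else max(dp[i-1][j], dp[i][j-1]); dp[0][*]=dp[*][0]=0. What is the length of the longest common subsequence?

   ''  a  a  c  c  b  b  a  a
''  0  0  0  0  0  0  0  0  0
 b  0  0  0  0  0  1  1  1  1
 a  0  1  1  1  1  1  1  2  2
 a  0  1  2  2  2  2  2  2  3
 c  0  1  2  3  3  3  3  3  3
 b  0  1  2  3  3  4  4  4  4
 b  0  1  2  3  3  4  5  5  5
 a  0  1  2  3  3  4  5  6  6

6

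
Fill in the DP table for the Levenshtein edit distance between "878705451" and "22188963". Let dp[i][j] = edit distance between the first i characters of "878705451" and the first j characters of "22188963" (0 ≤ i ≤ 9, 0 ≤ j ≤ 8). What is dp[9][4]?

9

   ''  2  2  1  8  8  9  6  3
''  0  1  2  3  4  5  6  7  8
 8  1  1  2  3  3  4  5  6  7
 7  2  2  2  3  4  4  5  6  7
 8  3  3  3  3  3  4  5  6  7
 7  4  4  4  4  4  4  5  6  7
 0  5  5  5  5  5  5  5  6  7
 5  6  6  6  6  6  6  6  6  7
 4  7  7  7  7  7  7  7  7  7
 5  8  8  8  8  8  8  8  8  8
 1  9  9  9  8  9  9  9  9  9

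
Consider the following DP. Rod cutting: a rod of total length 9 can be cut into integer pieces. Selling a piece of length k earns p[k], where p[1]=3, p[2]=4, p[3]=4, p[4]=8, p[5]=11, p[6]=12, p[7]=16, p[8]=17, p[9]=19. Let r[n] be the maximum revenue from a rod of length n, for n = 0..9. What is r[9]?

27

   n    0    1    2    3    4    5    6    7    8    9
r[n]    0    3    6    9   12   15   18   21   24   27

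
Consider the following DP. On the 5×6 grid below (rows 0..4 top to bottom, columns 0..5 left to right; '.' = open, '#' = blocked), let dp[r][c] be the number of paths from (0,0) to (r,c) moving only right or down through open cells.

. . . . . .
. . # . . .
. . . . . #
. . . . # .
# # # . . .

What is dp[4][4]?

r\c   0   1   2   3   4   5
  0   1   1   1   1   1   1
  1   1   2   0   1   2   3
  2   1   3   3   4   6   0
  3   1   4   7  11   0   0
  4   0   0   0  11  11  11

11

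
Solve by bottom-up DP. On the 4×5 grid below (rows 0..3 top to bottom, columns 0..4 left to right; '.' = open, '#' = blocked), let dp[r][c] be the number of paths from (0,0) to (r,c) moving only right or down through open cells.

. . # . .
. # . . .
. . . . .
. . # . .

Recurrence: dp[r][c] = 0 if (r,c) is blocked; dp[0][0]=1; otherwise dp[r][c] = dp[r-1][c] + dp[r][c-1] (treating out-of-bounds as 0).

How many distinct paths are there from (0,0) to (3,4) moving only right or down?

2

r\c   0   1   2   3   4
  0   1   1   0   0   0
  1   1   0   0   0   0
  2   1   1   1   1   1
  3   1   2   0   1   2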